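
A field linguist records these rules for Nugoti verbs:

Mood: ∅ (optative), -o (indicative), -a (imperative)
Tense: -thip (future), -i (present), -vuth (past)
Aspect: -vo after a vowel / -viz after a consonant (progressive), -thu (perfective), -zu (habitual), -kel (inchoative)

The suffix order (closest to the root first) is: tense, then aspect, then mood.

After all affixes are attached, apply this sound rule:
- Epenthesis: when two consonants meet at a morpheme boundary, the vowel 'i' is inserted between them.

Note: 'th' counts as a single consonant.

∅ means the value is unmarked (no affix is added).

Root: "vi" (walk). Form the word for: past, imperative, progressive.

vivuthiviza

Attach tense past -vuth → vivuth.
Attach aspect progressive -viz (after consonant 'th') → vivuthviz.
Attach mood imperative -a → vivuthviza.
Apply epenthesis: vivuthviza → vivuthiviza.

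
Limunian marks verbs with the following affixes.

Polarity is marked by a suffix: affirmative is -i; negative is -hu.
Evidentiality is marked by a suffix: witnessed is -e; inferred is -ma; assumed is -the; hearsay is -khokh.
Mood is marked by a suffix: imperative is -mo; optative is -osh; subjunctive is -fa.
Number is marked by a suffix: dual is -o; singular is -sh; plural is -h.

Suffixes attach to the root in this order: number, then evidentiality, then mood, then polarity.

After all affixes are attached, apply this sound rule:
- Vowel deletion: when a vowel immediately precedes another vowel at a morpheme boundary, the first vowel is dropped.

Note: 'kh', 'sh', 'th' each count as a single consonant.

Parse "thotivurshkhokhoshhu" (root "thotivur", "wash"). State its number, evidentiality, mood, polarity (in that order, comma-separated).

singular, hearsay, optative, negative

Segment: thotivur-sh-khokh-osh-hu.
number: -sh → singular.
evidentiality: -khokh → hearsay.
mood: -osh → optative.
polarity: -hu → negative.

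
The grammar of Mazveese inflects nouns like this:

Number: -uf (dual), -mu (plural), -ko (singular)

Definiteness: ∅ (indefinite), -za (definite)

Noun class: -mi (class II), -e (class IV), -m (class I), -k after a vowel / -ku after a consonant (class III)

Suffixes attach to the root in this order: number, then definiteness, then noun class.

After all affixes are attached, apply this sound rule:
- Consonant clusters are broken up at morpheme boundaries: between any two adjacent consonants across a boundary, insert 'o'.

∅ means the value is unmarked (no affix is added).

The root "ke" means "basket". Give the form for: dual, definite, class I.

keufozam

Attach number dual -uf → keuf.
Attach definiteness definite -za → keufza.
Attach noun class class I -m → keufzam.
Apply epenthesis: keufzam → keufozam.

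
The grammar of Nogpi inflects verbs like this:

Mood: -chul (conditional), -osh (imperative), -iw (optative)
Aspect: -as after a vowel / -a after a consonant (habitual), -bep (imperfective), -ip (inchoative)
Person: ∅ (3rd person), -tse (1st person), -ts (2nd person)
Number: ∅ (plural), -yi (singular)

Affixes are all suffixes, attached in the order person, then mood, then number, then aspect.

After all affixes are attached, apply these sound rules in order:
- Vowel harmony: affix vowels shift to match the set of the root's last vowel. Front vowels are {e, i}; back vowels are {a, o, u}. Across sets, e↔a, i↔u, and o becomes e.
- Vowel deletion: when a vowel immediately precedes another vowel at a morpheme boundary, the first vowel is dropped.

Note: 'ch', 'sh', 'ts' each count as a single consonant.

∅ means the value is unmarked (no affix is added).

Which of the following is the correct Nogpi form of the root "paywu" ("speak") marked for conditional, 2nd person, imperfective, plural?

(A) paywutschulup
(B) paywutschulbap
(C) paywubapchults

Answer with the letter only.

B

Attach person 2nd person -ts → paywuts.
Attach mood conditional -chul → paywutschul.
number = plural: zero marking, form stays paywutschul.
Attach aspect imperfective -bep → paywutschulbep.
Apply vowel harmony: paywutschulbep → paywutschulbap.
Vowel deletion: no change.
So the correct form is paywutschulbap, option (B).
(C) paywubapchults is wrong: it has the affixes in the wrong order.
(A) paywutschulup is wrong: it uses inchoative instead of imperfective for aspect.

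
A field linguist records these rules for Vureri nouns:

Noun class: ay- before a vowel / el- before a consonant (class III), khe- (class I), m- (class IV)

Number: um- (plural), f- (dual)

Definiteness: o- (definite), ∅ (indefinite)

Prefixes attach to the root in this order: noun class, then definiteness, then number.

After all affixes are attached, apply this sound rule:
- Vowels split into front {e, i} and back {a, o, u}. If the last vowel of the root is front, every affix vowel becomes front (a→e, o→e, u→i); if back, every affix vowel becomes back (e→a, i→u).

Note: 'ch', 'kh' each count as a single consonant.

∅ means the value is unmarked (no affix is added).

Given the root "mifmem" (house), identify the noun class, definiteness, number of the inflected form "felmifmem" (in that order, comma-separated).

class III, indefinite, dual

Segment: f-el-mifmem.
noun class: ay/el- → class III.
definiteness: ∅ → indefinite.
number: f- → dual.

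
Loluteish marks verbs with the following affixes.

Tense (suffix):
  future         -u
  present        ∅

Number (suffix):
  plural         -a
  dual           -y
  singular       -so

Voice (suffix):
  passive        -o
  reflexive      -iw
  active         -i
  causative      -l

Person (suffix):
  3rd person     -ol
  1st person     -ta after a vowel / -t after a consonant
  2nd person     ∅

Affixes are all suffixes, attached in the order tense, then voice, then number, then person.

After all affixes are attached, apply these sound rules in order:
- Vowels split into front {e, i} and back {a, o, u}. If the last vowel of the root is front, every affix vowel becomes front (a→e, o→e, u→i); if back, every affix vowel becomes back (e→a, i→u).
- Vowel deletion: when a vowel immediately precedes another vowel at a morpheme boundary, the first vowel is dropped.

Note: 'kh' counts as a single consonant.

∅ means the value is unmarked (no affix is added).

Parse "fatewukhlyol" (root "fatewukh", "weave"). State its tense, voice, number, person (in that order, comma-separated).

present, causative, dual, 3rd person

Segment: fatewukh-l-y-ol.
tense: ∅ → present.
voice: -l → causative.
number: -y → dual.
person: -ol → 3rd person.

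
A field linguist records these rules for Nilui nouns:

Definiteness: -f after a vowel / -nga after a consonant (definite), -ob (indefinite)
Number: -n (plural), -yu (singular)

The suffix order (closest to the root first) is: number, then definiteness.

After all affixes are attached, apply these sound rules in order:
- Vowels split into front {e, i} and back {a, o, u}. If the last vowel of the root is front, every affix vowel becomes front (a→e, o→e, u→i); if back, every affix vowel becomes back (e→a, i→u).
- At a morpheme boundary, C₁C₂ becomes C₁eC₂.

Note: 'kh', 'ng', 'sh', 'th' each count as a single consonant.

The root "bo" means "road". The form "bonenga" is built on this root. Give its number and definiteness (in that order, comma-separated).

plural, definite

Segment: bo-n-nga.
number: -n → plural.
definiteness: -f/nga → definite.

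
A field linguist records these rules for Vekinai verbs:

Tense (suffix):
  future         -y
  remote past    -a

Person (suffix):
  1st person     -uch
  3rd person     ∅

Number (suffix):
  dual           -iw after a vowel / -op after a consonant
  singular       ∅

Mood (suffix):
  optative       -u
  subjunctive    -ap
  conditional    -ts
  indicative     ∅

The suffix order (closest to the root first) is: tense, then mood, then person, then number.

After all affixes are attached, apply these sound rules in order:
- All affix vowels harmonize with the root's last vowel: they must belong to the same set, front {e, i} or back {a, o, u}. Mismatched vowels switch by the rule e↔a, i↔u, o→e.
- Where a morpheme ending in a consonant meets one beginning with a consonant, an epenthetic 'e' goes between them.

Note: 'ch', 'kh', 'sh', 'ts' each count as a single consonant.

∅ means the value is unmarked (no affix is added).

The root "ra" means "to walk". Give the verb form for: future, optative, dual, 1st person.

rayuuchop

Attach tense future -y → ray.
Attach mood optative -u → rayu.
Attach person 1st person -uch → rayuuch.
Attach number dual -op (after consonant 'ch') → rayuuchop.
Vowel harmony: no change.
Epenthesis: no change.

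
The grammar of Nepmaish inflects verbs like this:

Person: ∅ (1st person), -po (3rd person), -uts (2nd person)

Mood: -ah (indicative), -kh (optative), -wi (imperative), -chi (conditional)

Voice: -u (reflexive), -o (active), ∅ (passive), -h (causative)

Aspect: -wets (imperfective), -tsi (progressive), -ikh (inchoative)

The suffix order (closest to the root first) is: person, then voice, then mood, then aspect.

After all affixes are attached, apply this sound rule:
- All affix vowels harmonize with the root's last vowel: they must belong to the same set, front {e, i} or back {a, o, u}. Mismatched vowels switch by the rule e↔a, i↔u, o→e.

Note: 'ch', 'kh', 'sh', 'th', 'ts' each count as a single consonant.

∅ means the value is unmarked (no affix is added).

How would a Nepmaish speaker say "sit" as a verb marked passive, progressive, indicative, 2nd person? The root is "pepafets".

Attach person 2nd person -uts → pepafetsuts.
voice = passive: zero marking, form stays pepafetsuts.
Attach mood indicative -ah → pepafetsutsah.
Attach aspect progressive -tsi → pepafetsutsahtsi.
Apply vowel harmony: pepafetsutsahtsi → pepafetsitsehtsi.

pepafetsitsehtsi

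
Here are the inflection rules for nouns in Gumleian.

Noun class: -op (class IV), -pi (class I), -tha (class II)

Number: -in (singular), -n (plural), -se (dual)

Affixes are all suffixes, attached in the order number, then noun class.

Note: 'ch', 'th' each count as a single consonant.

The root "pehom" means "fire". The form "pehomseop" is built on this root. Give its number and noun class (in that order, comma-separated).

dual, class IV

Segment: pehom-se-op.
number: -se → dual.
noun class: -op → class IV.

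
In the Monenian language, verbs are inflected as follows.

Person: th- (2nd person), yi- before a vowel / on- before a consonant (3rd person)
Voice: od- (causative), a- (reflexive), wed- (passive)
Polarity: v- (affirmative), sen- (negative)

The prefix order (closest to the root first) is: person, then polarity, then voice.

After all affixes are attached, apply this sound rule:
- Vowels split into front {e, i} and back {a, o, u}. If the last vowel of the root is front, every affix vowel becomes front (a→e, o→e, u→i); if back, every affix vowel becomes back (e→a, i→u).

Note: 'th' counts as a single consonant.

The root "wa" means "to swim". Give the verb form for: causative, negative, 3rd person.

Attach person 3rd person on- (before consonant 'w') → onwa.
Attach polarity negative sen- → senonwa.
Attach voice causative od- → odsenonwa.
Apply vowel harmony: odsenonwa → odsanonwa.

odsanonwa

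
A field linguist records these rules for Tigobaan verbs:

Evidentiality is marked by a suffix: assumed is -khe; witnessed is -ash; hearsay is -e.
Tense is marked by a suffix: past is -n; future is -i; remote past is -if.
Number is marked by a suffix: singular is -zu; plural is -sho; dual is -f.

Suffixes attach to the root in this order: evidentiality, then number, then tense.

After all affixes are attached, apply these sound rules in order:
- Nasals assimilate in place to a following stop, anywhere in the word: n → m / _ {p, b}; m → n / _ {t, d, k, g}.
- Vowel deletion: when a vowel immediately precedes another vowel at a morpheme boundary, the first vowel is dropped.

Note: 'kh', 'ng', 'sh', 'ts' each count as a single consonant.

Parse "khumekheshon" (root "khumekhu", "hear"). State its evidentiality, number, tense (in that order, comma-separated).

Segment: khumekhu-e-sho-n.
evidentiality: -e → hearsay.
number: -sho → plural.
tense: -n → past.

hearsay, plural, past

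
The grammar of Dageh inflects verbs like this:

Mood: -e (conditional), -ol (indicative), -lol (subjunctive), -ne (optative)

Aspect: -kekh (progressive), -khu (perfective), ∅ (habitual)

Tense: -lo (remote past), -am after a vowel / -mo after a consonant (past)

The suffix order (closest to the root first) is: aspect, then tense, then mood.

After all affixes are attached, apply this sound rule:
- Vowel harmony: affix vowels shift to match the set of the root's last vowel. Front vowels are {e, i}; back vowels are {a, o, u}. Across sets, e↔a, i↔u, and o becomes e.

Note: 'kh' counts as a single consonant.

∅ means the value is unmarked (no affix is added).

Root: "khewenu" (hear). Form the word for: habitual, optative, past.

khewenuamna

aspect = habitual: zero marking, form stays khewenu.
Attach tense past -am (after vowel 'u') → khewenuam.
Attach mood optative -ne → khewenuamne.
Apply vowel harmony: khewenuamne → khewenuamna.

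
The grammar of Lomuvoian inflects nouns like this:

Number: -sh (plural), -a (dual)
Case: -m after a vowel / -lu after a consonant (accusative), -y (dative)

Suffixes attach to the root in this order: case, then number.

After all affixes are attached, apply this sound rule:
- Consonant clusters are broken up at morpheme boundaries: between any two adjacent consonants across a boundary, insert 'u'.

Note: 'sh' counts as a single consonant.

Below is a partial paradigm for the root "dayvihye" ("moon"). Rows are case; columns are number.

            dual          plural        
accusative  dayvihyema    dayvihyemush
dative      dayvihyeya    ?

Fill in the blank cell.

dayvihyeyush

Attach case dative -y → dayvihyey.
Attach number plural -sh → dayvihyeysh.
Apply epenthesis: dayvihyeysh → dayvihyeyush.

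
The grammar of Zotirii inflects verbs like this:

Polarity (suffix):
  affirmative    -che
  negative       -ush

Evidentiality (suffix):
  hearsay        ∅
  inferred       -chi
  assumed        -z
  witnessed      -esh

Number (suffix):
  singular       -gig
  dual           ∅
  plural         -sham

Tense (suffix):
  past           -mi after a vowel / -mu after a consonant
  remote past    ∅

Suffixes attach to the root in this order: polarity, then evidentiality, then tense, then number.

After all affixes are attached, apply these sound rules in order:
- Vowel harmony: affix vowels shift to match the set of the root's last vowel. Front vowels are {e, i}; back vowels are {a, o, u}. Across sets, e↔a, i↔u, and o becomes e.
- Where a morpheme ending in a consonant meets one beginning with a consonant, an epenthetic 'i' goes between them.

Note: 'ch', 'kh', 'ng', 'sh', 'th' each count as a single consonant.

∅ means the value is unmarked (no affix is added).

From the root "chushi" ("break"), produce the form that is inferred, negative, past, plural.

Attach polarity negative -ush → chushiush.
Attach evidentiality inferred -chi → chushiushchi.
Attach tense past -mi (after vowel 'i') → chushiushchimi.
Attach number plural -sham → chushiushchimisham.
Apply vowel harmony: chushiushchimisham → chushiishchimishem.
Apply epenthesis: chushiishchimishem → chushiishichimishem.

chushiishichimishem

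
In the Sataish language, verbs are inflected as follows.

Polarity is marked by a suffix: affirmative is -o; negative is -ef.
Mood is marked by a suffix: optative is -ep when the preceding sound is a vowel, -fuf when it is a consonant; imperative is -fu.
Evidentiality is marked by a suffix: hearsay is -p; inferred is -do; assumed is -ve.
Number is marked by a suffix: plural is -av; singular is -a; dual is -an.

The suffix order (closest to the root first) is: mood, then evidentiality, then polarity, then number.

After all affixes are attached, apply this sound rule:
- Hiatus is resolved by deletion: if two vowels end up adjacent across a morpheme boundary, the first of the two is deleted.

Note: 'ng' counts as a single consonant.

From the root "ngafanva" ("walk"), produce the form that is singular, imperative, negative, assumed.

ngafanvafuvefa

Attach mood imperative -fu → ngafanvafu.
Attach evidentiality assumed -ve → ngafanvafuve.
Attach polarity negative -ef → ngafanvafuveef.
Attach number singular -a → ngafanvafuveefa.
Apply vowel deletion: ngafanvafuveefa → ngafanvafuvefa.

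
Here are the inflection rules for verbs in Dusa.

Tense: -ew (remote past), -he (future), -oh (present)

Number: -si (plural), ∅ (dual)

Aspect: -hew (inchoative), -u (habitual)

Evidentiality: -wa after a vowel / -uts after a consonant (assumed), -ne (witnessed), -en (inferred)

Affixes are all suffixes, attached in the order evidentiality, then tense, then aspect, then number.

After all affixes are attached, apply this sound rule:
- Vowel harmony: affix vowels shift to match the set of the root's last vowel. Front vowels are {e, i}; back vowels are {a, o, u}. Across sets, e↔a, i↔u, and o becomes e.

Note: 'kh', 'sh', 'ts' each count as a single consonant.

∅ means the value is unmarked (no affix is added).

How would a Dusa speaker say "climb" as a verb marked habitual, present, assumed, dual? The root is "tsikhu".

Attach evidentiality assumed -wa (after vowel 'u') → tsikhuwa.
Attach tense present -oh → tsikhuwaoh.
Attach aspect habitual -u → tsikhuwaohu.
number = dual: zero marking, form stays tsikhuwaohu.
Vowel harmony: no change.

tsikhuwaohu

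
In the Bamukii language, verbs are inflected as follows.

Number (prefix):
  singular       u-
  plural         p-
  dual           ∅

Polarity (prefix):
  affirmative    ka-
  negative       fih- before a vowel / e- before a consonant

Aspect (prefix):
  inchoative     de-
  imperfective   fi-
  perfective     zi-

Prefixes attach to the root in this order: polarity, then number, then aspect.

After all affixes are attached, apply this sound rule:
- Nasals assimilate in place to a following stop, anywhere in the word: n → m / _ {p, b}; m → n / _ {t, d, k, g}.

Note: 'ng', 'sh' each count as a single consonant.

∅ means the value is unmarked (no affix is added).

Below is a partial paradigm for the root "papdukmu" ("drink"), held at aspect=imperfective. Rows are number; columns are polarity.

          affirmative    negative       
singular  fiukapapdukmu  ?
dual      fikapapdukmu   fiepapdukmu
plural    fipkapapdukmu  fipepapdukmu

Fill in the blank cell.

Attach polarity negative e- (before consonant 'p') → epapdukmu.
Attach number singular u- → uepapdukmu.
Attach aspect imperfective fi- → fiuepapdukmu.
Nasal assimilation: no change.

fiuepapdukmu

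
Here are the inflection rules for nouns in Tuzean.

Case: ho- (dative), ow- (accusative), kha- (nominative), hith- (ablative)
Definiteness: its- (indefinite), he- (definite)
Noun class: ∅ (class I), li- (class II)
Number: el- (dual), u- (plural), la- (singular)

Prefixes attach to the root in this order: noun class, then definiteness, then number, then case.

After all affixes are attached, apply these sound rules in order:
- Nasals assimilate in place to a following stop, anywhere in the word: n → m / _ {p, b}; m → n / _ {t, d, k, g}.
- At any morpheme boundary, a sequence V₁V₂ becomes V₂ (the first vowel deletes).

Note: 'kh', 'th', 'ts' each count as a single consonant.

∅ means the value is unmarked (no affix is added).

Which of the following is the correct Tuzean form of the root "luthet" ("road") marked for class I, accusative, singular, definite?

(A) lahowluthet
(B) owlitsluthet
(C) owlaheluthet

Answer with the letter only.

C

noun class = class I: zero marking, form stays luthet.
Attach definiteness definite he- → heluthet.
Attach number singular la- → laheluthet.
Attach case accusative ow- → owlaheluthet.
Nasal assimilation: no change.
Vowel deletion: no change.
So the correct form is owlaheluthet, option (C).
(B) owlitsluthet is wrong: it uses indefinite instead of definite for definiteness.
(A) lahowluthet is wrong: it has the affixes in the wrong order.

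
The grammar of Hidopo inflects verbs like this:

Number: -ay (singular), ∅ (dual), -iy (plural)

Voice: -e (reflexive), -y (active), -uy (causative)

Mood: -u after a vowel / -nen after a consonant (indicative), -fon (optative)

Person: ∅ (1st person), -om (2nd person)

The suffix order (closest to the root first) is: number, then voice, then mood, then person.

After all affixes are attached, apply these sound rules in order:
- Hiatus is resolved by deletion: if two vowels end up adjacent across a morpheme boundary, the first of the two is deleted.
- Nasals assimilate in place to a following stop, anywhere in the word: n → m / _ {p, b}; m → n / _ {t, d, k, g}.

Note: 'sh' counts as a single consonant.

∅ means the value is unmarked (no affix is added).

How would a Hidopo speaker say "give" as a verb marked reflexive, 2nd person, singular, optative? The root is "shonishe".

shonishayefonom

Attach number singular -ay → shonisheay.
Attach voice reflexive -e → shonisheaye.
Attach mood optative -fon → shonisheayefon.
Attach person 2nd person -om → shonisheayefonom.
Apply vowel deletion: shonisheayefonom → shonishayefonom.
Nasal assimilation: no change.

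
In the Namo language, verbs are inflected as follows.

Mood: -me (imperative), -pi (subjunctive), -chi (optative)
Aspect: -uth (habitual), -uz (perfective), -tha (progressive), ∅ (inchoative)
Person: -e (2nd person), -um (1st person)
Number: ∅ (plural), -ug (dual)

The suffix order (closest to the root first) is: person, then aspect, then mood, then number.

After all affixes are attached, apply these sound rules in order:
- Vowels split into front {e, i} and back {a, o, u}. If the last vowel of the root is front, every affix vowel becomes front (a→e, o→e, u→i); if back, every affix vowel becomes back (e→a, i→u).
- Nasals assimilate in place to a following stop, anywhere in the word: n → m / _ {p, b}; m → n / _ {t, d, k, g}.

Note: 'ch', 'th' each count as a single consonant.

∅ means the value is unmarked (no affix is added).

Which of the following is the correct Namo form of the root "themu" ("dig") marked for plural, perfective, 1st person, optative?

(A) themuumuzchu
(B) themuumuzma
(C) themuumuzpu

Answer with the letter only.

A

Attach person 1st person -um → themuum.
Attach aspect perfective -uz → themuumuz.
Attach mood optative -chi → themuumuzchi.
number = plural: zero marking, form stays themuumuzchi.
Apply vowel harmony: themuumuzchi → themuumuzchu.
Nasal assimilation: no change.
So the correct form is themuumuzchu, option (A).
(C) themuumuzpu is wrong: it uses subjunctive instead of optative for mood.
(B) themuumuzma is wrong: it uses imperative instead of optative for mood.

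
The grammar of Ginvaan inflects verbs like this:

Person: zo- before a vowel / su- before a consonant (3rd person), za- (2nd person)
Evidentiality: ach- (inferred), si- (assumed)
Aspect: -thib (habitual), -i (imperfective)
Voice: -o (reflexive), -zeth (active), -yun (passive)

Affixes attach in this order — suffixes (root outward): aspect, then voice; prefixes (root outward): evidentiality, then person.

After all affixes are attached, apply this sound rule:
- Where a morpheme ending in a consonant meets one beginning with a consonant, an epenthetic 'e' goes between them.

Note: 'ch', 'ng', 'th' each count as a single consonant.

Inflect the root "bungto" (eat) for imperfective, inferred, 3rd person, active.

zoachebungtoizeth

Attach evidentiality inferred ach- → achbungto.
Attach aspect imperfective -i → achbungtoi.
Attach voice active -zeth → achbungtoizeth.
Attach person 3rd person zo- (before vowel 'a') → zoachbungtoizeth.
Apply epenthesis: zoachbungtoizeth → zoachebungtoizeth.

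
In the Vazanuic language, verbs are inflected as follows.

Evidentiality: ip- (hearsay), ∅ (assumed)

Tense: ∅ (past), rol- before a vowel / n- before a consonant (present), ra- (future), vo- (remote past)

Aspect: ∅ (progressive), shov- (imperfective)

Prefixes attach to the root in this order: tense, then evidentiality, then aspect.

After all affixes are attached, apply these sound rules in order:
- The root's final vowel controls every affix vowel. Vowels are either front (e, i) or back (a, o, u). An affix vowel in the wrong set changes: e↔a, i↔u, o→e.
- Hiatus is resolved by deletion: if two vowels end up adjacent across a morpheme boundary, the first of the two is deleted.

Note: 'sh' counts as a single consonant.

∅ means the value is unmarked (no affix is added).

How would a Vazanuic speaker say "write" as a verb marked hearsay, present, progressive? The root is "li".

ipnli

Attach tense present n- (before consonant 'l') → nli.
Attach evidentiality hearsay ip- → ipnli.
aspect = progressive: zero marking, form stays ipnli.
Vowel harmony: no change.
Vowel deletion: no change.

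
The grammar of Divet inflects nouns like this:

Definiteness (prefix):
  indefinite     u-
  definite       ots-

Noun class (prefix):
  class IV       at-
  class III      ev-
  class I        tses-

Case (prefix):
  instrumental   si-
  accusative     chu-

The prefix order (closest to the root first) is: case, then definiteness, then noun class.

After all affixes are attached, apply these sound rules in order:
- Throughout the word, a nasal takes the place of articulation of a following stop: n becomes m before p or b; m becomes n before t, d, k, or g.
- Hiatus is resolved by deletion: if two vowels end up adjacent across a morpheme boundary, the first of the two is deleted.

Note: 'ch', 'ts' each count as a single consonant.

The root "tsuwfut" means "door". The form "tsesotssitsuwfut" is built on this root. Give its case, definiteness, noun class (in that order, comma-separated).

instrumental, definite, class I

Segment: tses-ots-si-tsuwfut.
case: si- → instrumental.
definiteness: ots- → definite.
noun class: tses- → class I.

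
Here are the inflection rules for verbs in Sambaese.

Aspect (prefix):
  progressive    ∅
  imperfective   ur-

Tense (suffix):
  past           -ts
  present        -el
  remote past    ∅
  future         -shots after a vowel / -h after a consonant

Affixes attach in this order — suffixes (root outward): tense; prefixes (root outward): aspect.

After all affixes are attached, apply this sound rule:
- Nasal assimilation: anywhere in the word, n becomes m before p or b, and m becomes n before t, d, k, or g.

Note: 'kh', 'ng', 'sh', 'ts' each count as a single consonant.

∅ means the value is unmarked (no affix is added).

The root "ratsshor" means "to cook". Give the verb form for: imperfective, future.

Attach tense future -h (after consonant 'r') → ratsshorh.
Attach aspect imperfective ur- → urratsshorh.
Nasal assimilation: no change.

urratsshorh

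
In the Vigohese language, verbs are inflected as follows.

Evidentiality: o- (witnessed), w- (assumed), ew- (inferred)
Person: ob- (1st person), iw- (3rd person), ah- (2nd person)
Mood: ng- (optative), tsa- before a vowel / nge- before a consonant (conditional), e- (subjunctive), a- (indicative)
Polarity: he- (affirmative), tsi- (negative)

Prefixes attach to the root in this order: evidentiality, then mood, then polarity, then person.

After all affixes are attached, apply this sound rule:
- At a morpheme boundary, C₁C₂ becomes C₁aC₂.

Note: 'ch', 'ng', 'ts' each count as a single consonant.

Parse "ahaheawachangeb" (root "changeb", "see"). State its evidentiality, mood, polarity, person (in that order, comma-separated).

assumed, indicative, affirmative, 2nd person

Segment: ah-he-a-w-changeb.
evidentiality: w- → assumed.
mood: a- → indicative.
polarity: he- → affirmative.
person: ah- → 2nd person.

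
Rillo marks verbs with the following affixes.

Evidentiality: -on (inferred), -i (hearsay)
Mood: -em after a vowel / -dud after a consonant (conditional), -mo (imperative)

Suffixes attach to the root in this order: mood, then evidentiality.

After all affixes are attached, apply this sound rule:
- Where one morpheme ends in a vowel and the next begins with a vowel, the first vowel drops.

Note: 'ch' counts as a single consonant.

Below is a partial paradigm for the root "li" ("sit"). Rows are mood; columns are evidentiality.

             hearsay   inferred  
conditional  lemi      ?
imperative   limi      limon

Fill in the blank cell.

lemon

Attach mood conditional -em (after vowel 'i') → liem.
Attach evidentiality inferred -on → liemon.
Apply vowel deletion: liemon → lemon.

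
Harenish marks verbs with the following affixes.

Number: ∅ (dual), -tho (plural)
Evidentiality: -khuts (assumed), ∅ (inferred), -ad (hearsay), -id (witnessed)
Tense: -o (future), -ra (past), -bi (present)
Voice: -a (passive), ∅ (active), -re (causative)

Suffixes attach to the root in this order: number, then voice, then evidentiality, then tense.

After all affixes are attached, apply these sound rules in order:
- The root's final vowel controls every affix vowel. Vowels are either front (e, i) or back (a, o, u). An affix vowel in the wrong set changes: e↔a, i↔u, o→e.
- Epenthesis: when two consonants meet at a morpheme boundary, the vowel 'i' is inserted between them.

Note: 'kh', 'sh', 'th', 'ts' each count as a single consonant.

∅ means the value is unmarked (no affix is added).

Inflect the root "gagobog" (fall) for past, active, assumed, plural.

gagobogithokhutsira

Attach number plural -tho → gagobogtho.
voice = active: zero marking, form stays gagobogtho.
Attach evidentiality assumed -khuts → gagobogthokhuts.
Attach tense past -ra → gagobogthokhutsra.
Vowel harmony: no change.
Apply epenthesis: gagobogthokhutsra → gagobogithokhutsira.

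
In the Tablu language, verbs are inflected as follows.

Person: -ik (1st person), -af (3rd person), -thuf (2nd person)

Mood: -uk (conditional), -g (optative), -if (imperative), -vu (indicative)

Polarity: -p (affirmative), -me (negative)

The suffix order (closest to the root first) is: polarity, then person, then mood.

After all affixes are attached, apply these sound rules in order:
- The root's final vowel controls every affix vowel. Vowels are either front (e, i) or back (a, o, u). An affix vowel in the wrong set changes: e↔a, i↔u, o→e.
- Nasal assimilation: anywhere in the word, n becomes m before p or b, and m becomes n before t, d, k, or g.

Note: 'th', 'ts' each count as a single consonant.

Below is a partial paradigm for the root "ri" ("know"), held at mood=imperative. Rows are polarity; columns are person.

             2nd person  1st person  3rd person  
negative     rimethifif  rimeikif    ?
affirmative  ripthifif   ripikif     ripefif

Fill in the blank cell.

rimeefif

Attach polarity negative -me → rime.
Attach person 3rd person -af → rimeaf.
Attach mood imperative -if → rimeafif.
Apply vowel harmony: rimeafif → rimeefif.
Nasal assimilation: no change.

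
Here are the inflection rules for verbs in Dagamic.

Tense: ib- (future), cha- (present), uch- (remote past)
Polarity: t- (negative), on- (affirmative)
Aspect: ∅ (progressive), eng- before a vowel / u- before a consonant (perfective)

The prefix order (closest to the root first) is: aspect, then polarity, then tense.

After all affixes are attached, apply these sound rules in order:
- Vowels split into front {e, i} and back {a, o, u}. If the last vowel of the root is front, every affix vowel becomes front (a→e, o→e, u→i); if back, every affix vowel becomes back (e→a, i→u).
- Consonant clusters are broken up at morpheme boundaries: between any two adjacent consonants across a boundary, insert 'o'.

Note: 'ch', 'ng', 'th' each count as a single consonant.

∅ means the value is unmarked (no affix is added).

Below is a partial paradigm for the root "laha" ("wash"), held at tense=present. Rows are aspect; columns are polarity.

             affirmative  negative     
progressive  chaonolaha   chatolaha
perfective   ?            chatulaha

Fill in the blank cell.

Attach aspect perfective u- (before consonant 'l') → ulaha.
Attach polarity affirmative on- → onulaha.
Attach tense present cha- → chaonulaha.
Vowel harmony: no change.
Epenthesis: no change.

chaonulaha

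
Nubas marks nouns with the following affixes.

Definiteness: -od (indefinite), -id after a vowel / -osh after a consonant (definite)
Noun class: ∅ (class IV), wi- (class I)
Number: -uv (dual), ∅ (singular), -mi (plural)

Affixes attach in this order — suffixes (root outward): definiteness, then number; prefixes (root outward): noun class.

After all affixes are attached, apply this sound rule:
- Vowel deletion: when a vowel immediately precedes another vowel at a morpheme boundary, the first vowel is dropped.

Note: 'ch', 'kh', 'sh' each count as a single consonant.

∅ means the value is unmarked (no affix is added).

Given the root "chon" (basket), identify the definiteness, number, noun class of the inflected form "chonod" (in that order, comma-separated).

indefinite, singular, class IV

Segment: chon-od.
definiteness: -od → indefinite.
number: ∅ → singular.
noun class: ∅ → class IV.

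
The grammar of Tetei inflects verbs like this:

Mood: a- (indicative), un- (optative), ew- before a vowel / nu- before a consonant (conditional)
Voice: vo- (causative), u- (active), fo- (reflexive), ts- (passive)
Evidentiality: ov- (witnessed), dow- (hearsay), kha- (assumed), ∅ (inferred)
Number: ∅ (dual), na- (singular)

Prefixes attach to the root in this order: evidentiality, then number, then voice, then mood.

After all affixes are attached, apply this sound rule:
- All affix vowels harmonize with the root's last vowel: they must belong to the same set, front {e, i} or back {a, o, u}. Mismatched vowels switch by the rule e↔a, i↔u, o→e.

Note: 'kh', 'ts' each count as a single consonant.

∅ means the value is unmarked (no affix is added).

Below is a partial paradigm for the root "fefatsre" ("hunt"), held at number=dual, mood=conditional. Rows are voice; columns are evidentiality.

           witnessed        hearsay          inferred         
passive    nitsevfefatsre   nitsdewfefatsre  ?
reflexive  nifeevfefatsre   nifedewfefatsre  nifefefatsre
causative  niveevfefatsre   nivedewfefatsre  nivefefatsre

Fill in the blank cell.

nitsfefatsre

evidentiality = inferred: zero marking, form stays fefatsre.
number = dual: zero marking, form stays fefatsre.
Attach voice passive ts- → tsfefatsre.
Attach mood conditional nu- (before consonant 'ts') → nutsfefatsre.
Apply vowel harmony: nutsfefatsre → nitsfefatsre.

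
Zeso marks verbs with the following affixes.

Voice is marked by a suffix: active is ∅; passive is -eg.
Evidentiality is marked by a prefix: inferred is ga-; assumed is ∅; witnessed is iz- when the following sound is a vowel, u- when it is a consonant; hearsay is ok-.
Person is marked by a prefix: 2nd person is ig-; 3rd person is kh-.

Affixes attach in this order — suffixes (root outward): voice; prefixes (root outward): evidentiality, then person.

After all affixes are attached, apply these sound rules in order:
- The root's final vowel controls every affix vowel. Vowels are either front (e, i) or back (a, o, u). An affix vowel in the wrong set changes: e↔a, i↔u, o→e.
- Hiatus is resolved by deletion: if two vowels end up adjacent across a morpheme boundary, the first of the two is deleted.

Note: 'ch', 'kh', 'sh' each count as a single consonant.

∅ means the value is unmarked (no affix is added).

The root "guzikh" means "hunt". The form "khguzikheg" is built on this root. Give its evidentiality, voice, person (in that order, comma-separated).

assumed, passive, 3rd person

Segment: kh-guzikh-eg.
evidentiality: ∅ → assumed.
voice: -eg → passive.
person: kh- → 3rd person.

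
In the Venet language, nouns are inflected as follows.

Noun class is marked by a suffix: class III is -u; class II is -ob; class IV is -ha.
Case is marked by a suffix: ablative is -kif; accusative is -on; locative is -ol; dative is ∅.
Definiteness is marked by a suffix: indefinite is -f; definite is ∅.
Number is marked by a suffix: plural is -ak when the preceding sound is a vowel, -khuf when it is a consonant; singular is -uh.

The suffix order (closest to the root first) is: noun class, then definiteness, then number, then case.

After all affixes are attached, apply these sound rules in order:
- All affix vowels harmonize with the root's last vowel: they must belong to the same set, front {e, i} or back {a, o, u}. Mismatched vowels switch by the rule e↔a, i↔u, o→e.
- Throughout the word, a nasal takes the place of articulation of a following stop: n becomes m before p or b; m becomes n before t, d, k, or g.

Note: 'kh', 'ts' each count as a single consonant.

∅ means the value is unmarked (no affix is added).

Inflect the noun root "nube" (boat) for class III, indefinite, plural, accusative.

nubeifkhifen

Attach noun class class III -u → nubeu.
Attach definiteness indefinite -f → nubeuf.
Attach number plural -khuf (after consonant 'f') → nubeufkhuf.
Attach case accusative -on → nubeufkhufon.
Apply vowel harmony: nubeufkhufon → nubeifkhifen.
Nasal assimilation: no change.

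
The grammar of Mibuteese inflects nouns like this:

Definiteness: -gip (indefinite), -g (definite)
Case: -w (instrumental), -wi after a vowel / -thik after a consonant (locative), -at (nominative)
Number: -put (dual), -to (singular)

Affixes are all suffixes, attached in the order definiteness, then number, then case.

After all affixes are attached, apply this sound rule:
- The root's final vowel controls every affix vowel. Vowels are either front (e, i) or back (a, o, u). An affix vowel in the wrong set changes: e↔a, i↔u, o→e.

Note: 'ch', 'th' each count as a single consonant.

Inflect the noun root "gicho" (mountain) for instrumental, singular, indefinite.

gichoguptow

Attach definiteness indefinite -gip → gichogip.
Attach number singular -to → gichogipto.
Attach case instrumental -w → gichogiptow.
Apply vowel harmony: gichogiptow → gichoguptow.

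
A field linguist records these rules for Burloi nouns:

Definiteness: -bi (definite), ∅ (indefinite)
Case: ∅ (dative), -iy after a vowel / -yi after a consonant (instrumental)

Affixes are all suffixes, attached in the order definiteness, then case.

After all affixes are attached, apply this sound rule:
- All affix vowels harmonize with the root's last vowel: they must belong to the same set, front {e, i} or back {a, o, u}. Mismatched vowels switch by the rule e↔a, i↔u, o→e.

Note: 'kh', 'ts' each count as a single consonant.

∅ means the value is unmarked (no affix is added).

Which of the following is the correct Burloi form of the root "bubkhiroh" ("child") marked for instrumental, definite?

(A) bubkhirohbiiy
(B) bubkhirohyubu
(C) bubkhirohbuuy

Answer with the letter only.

Attach definiteness definite -bi → bubkhirohbi.
Attach case instrumental -iy (after vowel 'i') → bubkhirohbiiy.
Apply vowel harmony: bubkhirohbiiy → bubkhirohbuuy.
So the correct form is bubkhirohbuuy, option (C).
(A) bubkhirohbiiy is wrong: it fails to apply the sound rule(s).
(B) bubkhirohyubu is wrong: it has the affixes in the wrong order.

C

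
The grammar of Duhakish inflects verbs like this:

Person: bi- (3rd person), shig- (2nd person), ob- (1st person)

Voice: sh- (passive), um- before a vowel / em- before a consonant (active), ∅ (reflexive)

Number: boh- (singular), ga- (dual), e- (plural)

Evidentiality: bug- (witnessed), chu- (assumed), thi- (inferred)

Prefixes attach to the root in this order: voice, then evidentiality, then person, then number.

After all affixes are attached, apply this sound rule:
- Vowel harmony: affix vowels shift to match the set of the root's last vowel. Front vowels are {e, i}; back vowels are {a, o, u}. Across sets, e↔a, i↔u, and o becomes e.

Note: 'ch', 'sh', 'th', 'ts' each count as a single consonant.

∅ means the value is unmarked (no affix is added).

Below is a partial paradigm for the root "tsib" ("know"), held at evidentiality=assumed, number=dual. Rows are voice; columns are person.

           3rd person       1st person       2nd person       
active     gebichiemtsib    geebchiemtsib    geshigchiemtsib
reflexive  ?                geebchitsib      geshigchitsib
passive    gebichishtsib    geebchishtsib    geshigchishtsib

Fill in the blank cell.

gebichitsib

voice = reflexive: zero marking, form stays tsib.
Attach evidentiality assumed chu- → chutsib.
Attach person 3rd person bi- → bichutsib.
Attach number dual ga- → gabichutsib.
Apply vowel harmony: gabichutsib → gebichitsib.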